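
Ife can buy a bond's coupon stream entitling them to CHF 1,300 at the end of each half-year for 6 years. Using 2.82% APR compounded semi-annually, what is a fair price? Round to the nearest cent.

i = 0.0282/2 = 0.0141 per half-year; n = 6·2 = 12.
Annuity factor a(12|0.0141) = 10.968906; PV = 1300 × 10.968906 = 14,259.5784

CHF 14,259.58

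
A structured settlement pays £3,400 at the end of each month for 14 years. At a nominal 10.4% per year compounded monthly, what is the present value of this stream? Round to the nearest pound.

Periodic rate i = 0.104/12 = 0.00866667; n = 14 × 12 = 168 periods.
PV = 3400 × [1 − (1+0.00866667)^(−168)] / 0.00866667 = 3400 × 88.311420 = 300,258.8274

£300,259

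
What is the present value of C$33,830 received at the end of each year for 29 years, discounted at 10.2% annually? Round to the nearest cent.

C$311,831.51

PV = PMT · [1 − (1+i)^(−n)] / i = 33830 · 9.217603 = 311,831.5123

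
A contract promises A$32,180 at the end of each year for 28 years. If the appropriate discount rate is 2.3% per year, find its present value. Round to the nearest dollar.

PV = PMT · [1 − (1+i)^(−n)] / i = 32180 · 20.476853 = 658,945.1280

A$658,945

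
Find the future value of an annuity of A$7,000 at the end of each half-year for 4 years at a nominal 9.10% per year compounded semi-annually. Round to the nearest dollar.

A$65,777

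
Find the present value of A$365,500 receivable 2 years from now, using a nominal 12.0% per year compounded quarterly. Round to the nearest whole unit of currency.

Periodic rate i = 0.12/4 = 0.03; n = 2 × 4 = 8 periods.
Discount factor = (1+0.03)^(−8) = 0.789409; PV = 365,500 × 0.789409 = 288,529.0751

A$288,529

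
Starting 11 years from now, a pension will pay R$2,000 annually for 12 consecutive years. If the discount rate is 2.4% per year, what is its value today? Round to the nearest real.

R$16,282

Value one period before first payment (t=10): 2000 × [1 − (1+0.024)^(−12)] / 0.024 = 2000 × 10.320151 = 20,640.3013
Discount back 10 years: 20,640.3013 × (1+0.024)^(−10) = 20,640.3013 × 0.788861 = 16,282.3268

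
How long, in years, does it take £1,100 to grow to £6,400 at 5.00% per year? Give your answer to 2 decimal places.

36.09 years

n = ln(6400/1100) / ln(1+0.05) = ln(5.81818) / 0.048790 = 36.0931 years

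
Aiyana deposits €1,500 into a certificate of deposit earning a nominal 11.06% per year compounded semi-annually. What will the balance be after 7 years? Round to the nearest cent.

€3,186.80

Periodic rate i = 0.1106/2 = 0.0553; n = 7 × 2 = 14 periods.
FV = 1,500 × (1 + 0.0553)^14 = 3,186.7970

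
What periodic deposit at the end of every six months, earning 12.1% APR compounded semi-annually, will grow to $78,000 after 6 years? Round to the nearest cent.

i = 0.121/2 = 0.0605 per half-year; n = 6·2 = 12.
PMT = 78000 / ( [(1+0.0605)^12 − 1] / 0.0605 ) = 78000 / 16.919270 = 4,610.1279

$4,610.13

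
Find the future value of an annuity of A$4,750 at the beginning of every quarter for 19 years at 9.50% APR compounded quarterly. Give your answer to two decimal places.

A$1,014,131.35

Periodic rate i = 0.095/4 = 0.02375; n = 19 × 4 = 76 periods.
FV = 4750 × [(1+0.02375)^76 − 1] / 0.02375 × (1+i) = 4750 × 213.501337 = 1,014,131.3524
Payments are at the start of each period, so multiply by (1+i).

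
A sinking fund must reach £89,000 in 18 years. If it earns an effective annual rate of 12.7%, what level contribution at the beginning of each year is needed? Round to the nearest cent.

£1,319.19

PMT = 89000 / ( [(1+0.127)^18 − 1] / 0.127 × (1+i) ) = 89000 / 67.465726 = 1,319.1884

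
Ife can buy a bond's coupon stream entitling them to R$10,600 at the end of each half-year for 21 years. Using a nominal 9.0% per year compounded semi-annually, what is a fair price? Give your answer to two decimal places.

With 2 periods per year: i = 0.045, n = 42.
Annuity factor a(42|0.045) = 18.723550; PV = 10600 × 18.723550 = 198,469.6274

R$198,469.63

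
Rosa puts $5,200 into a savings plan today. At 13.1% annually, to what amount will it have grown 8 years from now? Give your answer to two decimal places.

5,200 × (1+0.131)^8 = 5,200 × 2.677323 = 13,922.0819

$13,922.08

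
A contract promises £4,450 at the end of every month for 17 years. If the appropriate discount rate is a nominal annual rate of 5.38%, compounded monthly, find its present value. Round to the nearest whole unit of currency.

£594,053

i = 0.0538/12 = 0.00448333 per month; n = 17·12 = 204.
PV = PMT · [1 − (1+i)^(−n)] / i = 4450 · 133.495152 = 594,053.4272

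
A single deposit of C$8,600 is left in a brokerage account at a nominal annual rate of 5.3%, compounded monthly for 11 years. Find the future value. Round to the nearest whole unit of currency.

i = 0.053/12 = 0.00441667 per month; n = 11·12 = 132.
FV = 8,600 × (1 + 0.00441667)^132 = 15,386.3157

C$15,386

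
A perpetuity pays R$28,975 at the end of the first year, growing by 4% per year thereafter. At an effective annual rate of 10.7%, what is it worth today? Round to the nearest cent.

R$432,462.69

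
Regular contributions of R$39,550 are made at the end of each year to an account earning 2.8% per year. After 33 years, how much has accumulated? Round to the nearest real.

R$2,101,172

Accumulation factor s(33|0.028) = 53.126983; FV = 39550 × 53.126983 = 2,101,172.1814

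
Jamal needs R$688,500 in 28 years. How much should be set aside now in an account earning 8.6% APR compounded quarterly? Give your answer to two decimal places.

i = 0.086/4 = 0.0215 per quarter; n = 28·4 = 112.
Discount factor = (1+0.0215)^(−112) = 0.092321; PV = 688,500 × 0.092321 = 63,563.2941

R$63,563.29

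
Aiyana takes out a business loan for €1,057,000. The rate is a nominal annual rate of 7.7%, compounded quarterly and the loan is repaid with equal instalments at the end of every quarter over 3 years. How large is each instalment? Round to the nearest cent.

€99,489.69

i = 0.077/4 = 0.01925 per quarter; n = 3·4 = 12.
PMT = 1.057e+06 / ( [1 − (1+0.01925)^(−12)] / 0.01925 ) = 1.057e+06 / 10.624216 = 99,489.6905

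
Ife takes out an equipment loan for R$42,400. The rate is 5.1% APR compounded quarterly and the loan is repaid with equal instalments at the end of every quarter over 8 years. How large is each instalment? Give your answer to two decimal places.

With 4 periods per year: i = 0.01275, n = 32.
PMT = 42400 / ( [1 − (1+0.01275)^(−32)] / 0.01275 ) = 42400 / 26.141479 = 1,621.9434

R$1,621.94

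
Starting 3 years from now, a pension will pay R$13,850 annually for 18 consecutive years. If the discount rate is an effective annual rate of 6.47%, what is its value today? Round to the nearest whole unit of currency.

PV at t=2 (ordinary 18-year annuity): 13850 × a(18|0.0647) = 13850 × 10.455546 = 144,809.3113
PV₀ = 144,809.3113 / (1+0.0647)^2 = 144,809.3113 / 1.133586 = 127,744.4321

R$127,744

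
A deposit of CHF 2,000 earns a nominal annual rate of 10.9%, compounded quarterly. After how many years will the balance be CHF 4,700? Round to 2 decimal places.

7.94 years

Periodic rate i = 0.109/4 = 0.02725.
(1+i)^n = 4700/2000 = 2.35000, so n = ln 2.35000 / ln 1.02725 = 31.7800 quarters
= 31.7800/4 years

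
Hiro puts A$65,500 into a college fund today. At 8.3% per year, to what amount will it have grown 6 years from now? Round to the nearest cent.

FV = PV·(1+i)^n = 65,500 × 1.613507 = 105,684.6807

A$105,684.68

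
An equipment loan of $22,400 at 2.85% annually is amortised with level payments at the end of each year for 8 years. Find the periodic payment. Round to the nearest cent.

$3,170.86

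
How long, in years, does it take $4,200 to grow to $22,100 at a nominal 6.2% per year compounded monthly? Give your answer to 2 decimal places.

26.85 years

Periodic rate i = 0.062/12 = 0.00516667.
(1+i)^n = 22100/4200 = 5.26190, so n = ln 5.26190 / ln 1.00517 = 322.2153 months
= 322.2153/12 years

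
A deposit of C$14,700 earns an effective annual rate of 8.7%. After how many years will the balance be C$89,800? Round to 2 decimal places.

21.69 years

n = ln(89800/14700) / ln(1+0.087) = ln(6.10884) / 0.083422 = 21.6939 years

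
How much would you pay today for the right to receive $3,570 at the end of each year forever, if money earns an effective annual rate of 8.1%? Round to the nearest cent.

$44,074.07

PV = PMT / i = 3570 / 0.081 = 44,074.0741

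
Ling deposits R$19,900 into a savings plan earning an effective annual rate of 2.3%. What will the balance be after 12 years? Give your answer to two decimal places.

FV = 19,900 × (1 + 0.023)^12 = 26,143.3165

R$26,143.32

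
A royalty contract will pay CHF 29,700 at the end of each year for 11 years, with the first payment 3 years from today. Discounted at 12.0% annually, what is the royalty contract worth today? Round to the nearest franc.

Value one period before first payment (t=2): 29700 × [1 − (1+0.12)^(−11)] / 0.12 = 29700 × 5.937699 = 176,349.6642
Discount back 2 years: 176,349.6642 × (1+0.12)^(−2) = 176,349.6642 × 0.797194 = 140,584.8726

CHF 140,585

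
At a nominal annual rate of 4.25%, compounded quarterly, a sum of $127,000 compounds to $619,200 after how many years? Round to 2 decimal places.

37.47 years

Periodic rate i = 0.0425/4 = 0.010625.
n = ln(619200/127000) / ln(1+0.010625) = ln(4.87559) / 0.010569 = 149.8958 quarters
= 149.8958/4 years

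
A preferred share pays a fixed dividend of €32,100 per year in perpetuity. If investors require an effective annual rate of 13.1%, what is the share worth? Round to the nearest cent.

€245,038.17

PV = PMT / i = 32100 / 0.131 = 245,038.1679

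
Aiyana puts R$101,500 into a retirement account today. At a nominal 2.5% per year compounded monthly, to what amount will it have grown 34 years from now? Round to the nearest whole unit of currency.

R$237,264

Periodic rate i = 0.025/12 = 0.00208333; n = 34 × 12 = 408 periods.
FV = 101,500 × (1 + 0.00208333)^408 = 237,264.2763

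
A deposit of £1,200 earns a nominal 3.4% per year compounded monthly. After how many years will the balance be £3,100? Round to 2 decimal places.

Periodic rate i = 0.034/12 = 0.00283333.
(1+i)^n = 3100/1200 = 2.58333, so n = ln 2.58333 / ln 1.00283 = 335.4439 months
= 335.4439/12 years

27.95 years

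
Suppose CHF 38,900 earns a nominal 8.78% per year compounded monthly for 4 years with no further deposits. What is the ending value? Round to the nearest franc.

CHF 55,197

i = 0.0878/12 = 0.00731667 per month; n = 4·12 = 48.
FV = PV·(1+i)^n = 38,900 × 1.418956 = 55,197.3904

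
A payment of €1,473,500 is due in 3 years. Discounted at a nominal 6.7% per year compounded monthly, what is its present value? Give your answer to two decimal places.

€1,205,867.91

i = 0.067/12 = 0.00558333 per month; n = 3·12 = 36.
PV = 1,473,500 / (1 + 0.00558333)^36 = 1,473,500 / 1.221941 = 1,205,867.9140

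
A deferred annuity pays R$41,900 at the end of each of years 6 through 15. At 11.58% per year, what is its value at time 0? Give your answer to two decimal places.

R$139,268.28

PV at t=5 (ordinary 10-year annuity): 41900 × a(10|0.1158) = 41900 × 5.748704 = 240,870.7107
Discount back 5 years: 240,870.7107 × (1+0.1158)^(−5) = 240,870.7107 × 0.578187 = 139,268.2790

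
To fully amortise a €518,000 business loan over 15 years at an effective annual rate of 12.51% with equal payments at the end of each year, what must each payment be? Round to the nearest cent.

PMT = 518000 / ( [1 − (1+0.1251)^(−15)] / 0.1251 ) = 518000 / 6.629412 = 78,136.6419

€78,136.64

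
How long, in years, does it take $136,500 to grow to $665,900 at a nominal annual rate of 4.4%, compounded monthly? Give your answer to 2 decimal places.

Periodic rate i = 0.044/12 = 0.00366667.
n = ln(665900/136500) / ln(1+0.00366667) = ln(4.87839) / 0.003660 = 433.0142 months
= 433.0142/12 years

36.08 years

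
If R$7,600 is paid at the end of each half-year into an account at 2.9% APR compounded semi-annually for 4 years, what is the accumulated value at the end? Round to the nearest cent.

i = 0.029/2 = 0.0145 per half-year; n = 4·2 = 8.
Accumulation factor s(8|0.0145) = 8.417990; FV = 7600 × 8.417990 = 63,976.7232

R$63,976.72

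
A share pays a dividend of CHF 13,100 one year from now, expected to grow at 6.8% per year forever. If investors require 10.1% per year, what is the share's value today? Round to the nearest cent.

PV = D₁/(r − g) = 13100/(0.101 − 0.068) = 396,969.6970

CHF 396,969.70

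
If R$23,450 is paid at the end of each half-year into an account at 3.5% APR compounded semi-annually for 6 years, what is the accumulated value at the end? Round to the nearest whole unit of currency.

Periodic rate i = 0.035/2 = 0.0175; n = 6 × 2 = 12 periods.
FV = PMT · [(1+i)^n − 1] / i = 23450 · 13.225104 = 310,128.6820

R$310,129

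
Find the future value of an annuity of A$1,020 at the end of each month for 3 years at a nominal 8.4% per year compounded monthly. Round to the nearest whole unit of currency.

With 12 periods per year: i = 0.007, n = 36.
Accumulation factor s(36|0.007) = 40.781003; FV = 1020 × 40.781003 = 41,596.6234

A$41,597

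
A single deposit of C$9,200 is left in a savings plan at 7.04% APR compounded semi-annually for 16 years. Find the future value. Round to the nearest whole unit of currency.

C$27,833

i = 0.0704/2 = 0.0352 per half-year; n = 16·2 = 32.
FV = PV·(1+i)^n = 9,200 × 3.025356 = 27,833.2714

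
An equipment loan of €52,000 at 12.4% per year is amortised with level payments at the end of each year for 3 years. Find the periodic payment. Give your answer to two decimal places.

€21,799.12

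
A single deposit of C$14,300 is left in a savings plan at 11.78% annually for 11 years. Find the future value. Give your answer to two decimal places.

C$48,678.95

14,300 × (1+0.1178)^11 = 14,300 × 3.404122 = 48,678.9493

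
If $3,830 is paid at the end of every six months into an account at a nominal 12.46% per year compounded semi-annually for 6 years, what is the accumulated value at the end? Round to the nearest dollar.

$65,486

With 2 periods per year: i = 0.0623, n = 12.
Accumulation factor s(12|0.0623) = 17.098223; FV = 3830 × 17.098223 = 65,486.1953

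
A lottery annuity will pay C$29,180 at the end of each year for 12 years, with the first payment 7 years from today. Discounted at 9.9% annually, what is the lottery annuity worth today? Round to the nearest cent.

C$113,399.73

Value one period before first payment (t=6): 29180 × [1 − (1+0.099)^(−12)] / 0.099 = 29180 × 6.847198 = 199,801.2319
PV₀ = 199,801.2319 / (1+0.099)^6 = 199,801.2319 / 1.761920 = 113,399.7265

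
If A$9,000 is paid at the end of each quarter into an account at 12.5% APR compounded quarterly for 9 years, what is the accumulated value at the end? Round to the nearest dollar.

Periodic rate i = 0.125/4 = 0.03125; n = 9 × 4 = 36 periods.
FV = PMT · [(1+i)^n − 1] / i = 9000 · 64.884119 = 583,957.0710

A$583,957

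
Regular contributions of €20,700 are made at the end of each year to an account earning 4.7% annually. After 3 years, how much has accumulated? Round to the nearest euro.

€65,064

FV = PMT · [(1+i)^n − 1] / i = 20700 · 3.143209 = 65,064.4263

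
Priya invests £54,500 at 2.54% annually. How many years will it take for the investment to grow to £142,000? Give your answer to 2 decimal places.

38.18 years

n = ln(142000/54500) / ln(1+0.0254) = ln(2.60550) / 0.025083 = 38.1786 years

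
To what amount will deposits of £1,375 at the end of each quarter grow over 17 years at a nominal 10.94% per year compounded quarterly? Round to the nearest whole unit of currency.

With 4 periods per year: i = 0.02735, n = 68.
Accumulation factor s(68|0.02735) = 192.468624; FV = 1375 × 192.468624 = 264,644.3577

£264,644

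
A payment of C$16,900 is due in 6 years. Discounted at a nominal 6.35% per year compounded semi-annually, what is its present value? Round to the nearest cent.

With 2 periods per year: i = 0.03175, n = 12.
Discount factor = (1+0.03175)^(−12) = 0.687237; PV = 16,900 × 0.687237 = 11,614.2982

C$11,614.30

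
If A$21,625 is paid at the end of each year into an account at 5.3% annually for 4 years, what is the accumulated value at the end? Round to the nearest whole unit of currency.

A$93,623

FV = 21625 × [(1+0.053)^4 − 1] / 0.053 = 21625 × 4.329385 = 93,622.9480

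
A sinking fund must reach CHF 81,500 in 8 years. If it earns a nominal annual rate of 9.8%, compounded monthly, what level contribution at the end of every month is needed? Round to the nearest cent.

CHF 562.50

i = 0.098/12 = 0.00816667 per month; n = 8·12 = 96.
FV-annuity factor = 144.888129; PMT = 81500 / 144.888129 = 562.5030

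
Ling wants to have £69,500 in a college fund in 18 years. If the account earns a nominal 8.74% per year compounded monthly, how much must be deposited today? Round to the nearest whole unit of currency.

£14,495

i = 0.0874/12 = 0.00728333 per month; n = 18·12 = 216.
PV = 69,500 / (1 + 0.00728333)^216 = 69,500 / 4.794640 = 14,495.3536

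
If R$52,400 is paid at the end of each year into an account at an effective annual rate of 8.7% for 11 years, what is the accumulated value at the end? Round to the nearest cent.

FV = PMT · [(1+i)^n − 1] / i = 52400 · 17.280111 = 905,477.8200

R$905,477.82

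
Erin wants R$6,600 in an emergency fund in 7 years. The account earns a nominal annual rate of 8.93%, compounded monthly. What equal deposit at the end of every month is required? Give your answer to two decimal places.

R$56.84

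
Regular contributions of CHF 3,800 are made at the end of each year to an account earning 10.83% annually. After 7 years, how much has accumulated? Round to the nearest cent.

FV = 3800 × [(1+0.1083)^7 − 1] / 0.1083 = 3800 × 9.732264 = 36,982.6044

CHF 36,982.60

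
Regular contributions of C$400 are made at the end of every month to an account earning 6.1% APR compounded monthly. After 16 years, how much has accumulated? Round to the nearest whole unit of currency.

C$129,621

With 12 periods per year: i = 0.00508333, n = 192.
Accumulation factor s(192|0.00508333) = 324.052483; FV = 400 × 324.052483 = 129,620.9934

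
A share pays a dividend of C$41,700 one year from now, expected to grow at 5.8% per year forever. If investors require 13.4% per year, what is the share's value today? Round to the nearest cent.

PV = PMT / (i − g) = 41700 / (0.134 − 0.058) = 41700 / 0.076000 = 548,684.2105

C$548,684.21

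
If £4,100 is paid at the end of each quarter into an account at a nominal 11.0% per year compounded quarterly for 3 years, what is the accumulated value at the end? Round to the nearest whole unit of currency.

£57,368

Periodic rate i = 0.11/4 = 0.0275; n = 3 × 4 = 12 periods.
FV = 4100 × [(1+0.0275)^12 − 1] / 0.0275 = 4100 × 13.992137 = 57,367.7629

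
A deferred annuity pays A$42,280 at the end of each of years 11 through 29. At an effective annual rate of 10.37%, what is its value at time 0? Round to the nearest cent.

A$128,683.60

PV at t=10 (ordinary 19-year annuity): 42280 × a(19|0.1037) = 42280 × 8.163918 = 345,170.4517
PV₀ = 345,170.4517 / (1+0.1037)^10 = 345,170.4517 / 2.682319 = 128,683.5951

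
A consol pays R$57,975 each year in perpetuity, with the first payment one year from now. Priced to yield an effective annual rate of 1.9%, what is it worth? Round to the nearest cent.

R$3,051,315.79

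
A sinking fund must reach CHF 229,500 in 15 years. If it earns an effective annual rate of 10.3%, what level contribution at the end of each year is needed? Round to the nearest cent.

FV-annuity factor = 32.538222; PMT = 229500 / 32.538222 = 7,053.2434

CHF 7,053.24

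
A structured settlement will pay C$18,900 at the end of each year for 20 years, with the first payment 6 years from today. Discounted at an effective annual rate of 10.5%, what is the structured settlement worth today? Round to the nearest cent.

Value one period before first payment (t=5): 18900 × [1 − (1+0.105)^(−20)] / 0.105 = 18900 × 8.230909 = 155,564.1785
Discount back 5 years: 155,564.1785 × (1+0.105)^(−5) = 155,564.1785 × 0.607000 = 94,427.4387

C$94,427.44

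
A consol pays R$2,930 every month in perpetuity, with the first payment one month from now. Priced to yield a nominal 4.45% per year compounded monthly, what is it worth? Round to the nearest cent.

R$790,112.36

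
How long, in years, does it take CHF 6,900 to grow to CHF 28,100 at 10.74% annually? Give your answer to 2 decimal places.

n = ln(28100/6900) / ln(1+0.1074) = ln(4.07246) / 0.102015 = 13.7651 years

13.77 years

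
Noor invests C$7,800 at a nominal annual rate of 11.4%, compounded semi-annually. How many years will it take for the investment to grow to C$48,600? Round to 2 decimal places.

Periodic rate i = 0.114/2 = 0.057.
n = ln(48600/7800) / ln(1+0.057) = ln(6.23077) / 0.055435 = 33.0028 half-years
= 33.0028/2 years

16.50 years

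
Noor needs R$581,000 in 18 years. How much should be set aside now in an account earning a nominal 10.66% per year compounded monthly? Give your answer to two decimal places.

R$86,006.54

i = 0.1066/12 = 0.00888333 per month; n = 18·12 = 216.
PV = FV·(1+i)^(−n) = 581,000 × 0.148032 = 86,006.5355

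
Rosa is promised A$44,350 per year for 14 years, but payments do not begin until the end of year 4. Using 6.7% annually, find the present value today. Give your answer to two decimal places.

PV at t=3 (ordinary 14-year annuity): 44350 × a(14|0.067) = 44350 × 8.905001 = 394,936.8015
PV₀ = 394,936.8015 / (1+0.067)^3 = 394,936.8015 / 1.214768 = 325,113.0080

A$325,113.01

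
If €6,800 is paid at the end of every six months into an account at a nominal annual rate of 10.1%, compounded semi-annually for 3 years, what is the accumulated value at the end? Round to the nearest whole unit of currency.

Periodic rate i = 0.101/2 = 0.0505; n = 3 × 2 = 6 periods.
FV = PMT · [(1+i)^n − 1] / i = 6800 · 6.810476 = 46,311.2379

€46,311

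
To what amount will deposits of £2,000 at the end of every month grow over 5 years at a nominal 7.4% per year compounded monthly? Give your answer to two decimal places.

£144,678.06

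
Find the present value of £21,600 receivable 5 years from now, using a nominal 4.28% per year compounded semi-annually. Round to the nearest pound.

With 2 periods per year: i = 0.0214, n = 10.
PV = FV·(1+i)^(−n) = 21,600 × 0.809173 = 17,478.1401

£17,478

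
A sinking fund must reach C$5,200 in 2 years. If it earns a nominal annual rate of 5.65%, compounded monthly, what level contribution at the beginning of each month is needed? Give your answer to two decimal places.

C$204.20

With 12 periods per year: i = 0.00470833, n = 24.
PMT = 5200 / ( [(1+0.00470833)^24 − 1] / 0.00470833 × (1+i) ) = 5200 / 25.464834 = 204.2032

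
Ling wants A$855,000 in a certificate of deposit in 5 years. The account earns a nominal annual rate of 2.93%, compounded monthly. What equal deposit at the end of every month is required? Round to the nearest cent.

With 12 periods per year: i = 0.00244167, n = 60.
FV-annuity factor = 64.533057; PMT = 855000 / 64.533057 = 13,249.0236

A$13,249.02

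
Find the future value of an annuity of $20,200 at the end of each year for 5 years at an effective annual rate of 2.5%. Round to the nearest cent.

FV = PMT · [(1+i)^n − 1] / i = 20200 · 5.256329 = 106,177.8360

$106,177.84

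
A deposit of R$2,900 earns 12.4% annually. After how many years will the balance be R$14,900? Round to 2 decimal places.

(1+i)^n = 14900/2900 = 5.13793, so n = ln 5.13793 / ln 1.124 = 14.0012 years

14.00 years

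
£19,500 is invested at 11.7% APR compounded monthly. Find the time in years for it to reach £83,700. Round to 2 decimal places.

12.51 years

Periodic rate i = 0.117/12 = 0.00975.
(1+i)^n = 83700/19500 = 4.29231, so n = ln 4.29231 / ln 1.00975 = 150.1451 months
= 150.1451/12 years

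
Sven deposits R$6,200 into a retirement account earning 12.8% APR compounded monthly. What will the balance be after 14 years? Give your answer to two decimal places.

R$36,857.51

Periodic rate i = 0.128/12 = 0.0106667; n = 14 × 12 = 168 periods.
6,200 × (1+0.0106667)^168 = 6,200 × 5.944760 = 36,857.5095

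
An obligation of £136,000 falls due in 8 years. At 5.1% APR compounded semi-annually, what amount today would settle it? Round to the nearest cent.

£90,900.92

With 2 periods per year: i = 0.0255, n = 16.
PV = FV·(1+i)^(−n) = 136,000 × 0.668389 = 90,900.9188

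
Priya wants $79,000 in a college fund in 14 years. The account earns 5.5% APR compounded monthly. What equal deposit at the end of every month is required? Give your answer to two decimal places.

i = 0.055/12 = 0.00458333 per month; n = 14·12 = 168.
PMT = 79000 / ( [(1+0.00458333)^168 − 1] / 0.00458333 ) = 79000 / 252.211661 = 313.2290

$313.23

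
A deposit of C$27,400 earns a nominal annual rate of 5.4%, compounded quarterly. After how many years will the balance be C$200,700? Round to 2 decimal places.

Periodic rate i = 0.054/4 = 0.0135.
(1+i)^n = 200700/27400 = 7.32482, so n = ln 7.32482 / ln 1.0135 = 148.4948 quarters
= 148.4948/4 years

37.12 years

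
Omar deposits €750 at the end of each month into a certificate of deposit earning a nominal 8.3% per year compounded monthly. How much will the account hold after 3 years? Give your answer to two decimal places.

€30,539.60

With 12 periods per year: i = 0.00691667, n = 36.
FV = 750 × [(1+0.00691667)^36 − 1] / 0.00691667 = 750 × 40.719466 = 30,539.5992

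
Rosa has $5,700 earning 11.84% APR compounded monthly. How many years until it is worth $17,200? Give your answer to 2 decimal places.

9.37 years

Periodic rate i = 0.1184/12 = 0.00986667.
n = ln(17200/5700) / ln(1+0.00986667) = ln(3.01754) / 0.009818 = 112.4881 months
= 112.4881/12 years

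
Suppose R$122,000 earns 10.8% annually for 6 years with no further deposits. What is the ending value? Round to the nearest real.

R$225,735

FV = PV·(1+i)^n = 122,000 × 1.850285 = 225,734.7358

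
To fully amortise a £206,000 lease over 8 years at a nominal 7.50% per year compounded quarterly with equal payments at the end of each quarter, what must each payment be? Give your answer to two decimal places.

i = 0.075/4 = 0.01875 per quarter; n = 8·4 = 32.
PMT = 206000 / ( [1 − (1+0.01875)^(−32)] / 0.01875 ) = 206000 / 23.900313 = 8,619.1340

£8,619.13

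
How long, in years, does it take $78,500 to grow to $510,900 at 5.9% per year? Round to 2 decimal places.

32.67 years

n = ln(510900/78500) / ln(1+0.059) = ln(6.50828) / 0.057325 = 32.6746 years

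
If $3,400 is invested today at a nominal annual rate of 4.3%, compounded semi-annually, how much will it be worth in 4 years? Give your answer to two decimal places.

Periodic rate i = 0.043/2 = 0.0215; n = 4 × 2 = 8 periods.
3,400 × (1+0.0215)^8 = 3,400 × 1.185515 = 4,030.7502

$4,030.75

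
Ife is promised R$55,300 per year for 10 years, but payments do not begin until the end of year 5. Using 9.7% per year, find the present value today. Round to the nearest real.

PV at t=4 (ordinary 10-year annuity): 55300 × a(10|0.097) = 55300 × 6.224561 = 344,218.2338
Discount back 4 years: 344,218.2338 × (1+0.097)^(−4) = 344,218.2338 × 0.690516 = 237,688.0576

R$237,688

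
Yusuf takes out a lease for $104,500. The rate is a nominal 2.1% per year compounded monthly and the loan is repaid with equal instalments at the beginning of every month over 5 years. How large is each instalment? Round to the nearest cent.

$1,833.02

Periodic rate i = 0.021/12 = 0.00175; n = 5 × 12 = 60 periods.
Annuity-PV factor × (1+i) = 57.009794; PMT = 104500 / 57.009794 = 1,833.0184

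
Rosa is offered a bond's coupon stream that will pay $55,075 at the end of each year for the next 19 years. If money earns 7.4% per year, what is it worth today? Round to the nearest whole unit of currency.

PV = 55075 × [1 − (1+0.074)^(−19)] / 0.074 = 55075 × 10.032650 = 552,548.2254

$552,548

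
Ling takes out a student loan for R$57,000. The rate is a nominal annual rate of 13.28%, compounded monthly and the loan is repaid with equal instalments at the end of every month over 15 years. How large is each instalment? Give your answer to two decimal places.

R$731.72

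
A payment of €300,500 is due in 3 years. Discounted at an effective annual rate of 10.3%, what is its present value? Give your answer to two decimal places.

€223,932.92

PV = 300,500 / (1 + 0.103)^3 = 300,500 / 1.341920 = 223,932.9179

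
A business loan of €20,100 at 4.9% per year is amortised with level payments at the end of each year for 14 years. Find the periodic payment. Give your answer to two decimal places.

€2,017.62

PMT = 20100 / ( [1 − (1+0.049)^(−14)] / 0.049 ) = 20100 / 9.962234 = 2,017.6198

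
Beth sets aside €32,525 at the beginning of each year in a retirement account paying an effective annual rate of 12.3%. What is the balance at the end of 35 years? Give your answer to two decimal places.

€16,921,072.48

FV = 32525 × [(1+0.123)^35 − 1] / 0.123 × (1+i) = 32525 × 520.248193 = 16,921,072.4813
Payments are at the start of each period, so multiply by (1+i).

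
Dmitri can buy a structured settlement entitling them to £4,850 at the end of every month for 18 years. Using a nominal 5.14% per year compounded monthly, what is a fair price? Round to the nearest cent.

Periodic rate i = 0.0514/12 = 0.00428333; n = 18 × 12 = 216 periods.
Annuity factor a(216|0.00428333) = 140.723062; PV = 4850 × 140.723062 = 682,506.8515

£682,506.85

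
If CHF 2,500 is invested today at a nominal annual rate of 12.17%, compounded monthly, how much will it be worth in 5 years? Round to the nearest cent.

With 12 periods per year: i = 0.0101417, n = 60.
2,500 × (1+0.0101417)^60 = 2,500 × 1.832049 = 4,580.1229

CHF 4,580.12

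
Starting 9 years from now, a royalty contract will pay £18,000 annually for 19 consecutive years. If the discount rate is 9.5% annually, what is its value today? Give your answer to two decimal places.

£75,327.49

Value one period before first payment (t=8): 18000 × [1 − (1+0.095)^(−19)] / 0.095 = 18000 × 8.649558 = 155,692.0515
Discount back 8 years: 155,692.0515 × (1+0.095)^(−8) = 155,692.0515 × 0.483824 = 75,327.4885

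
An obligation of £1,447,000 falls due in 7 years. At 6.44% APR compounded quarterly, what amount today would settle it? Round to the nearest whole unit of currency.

£925,226

i = 0.0644/4 = 0.0161 per quarter; n = 7·4 = 28.
PV = FV·(1+i)^(−n) = 1,447,000 × 0.639410 = 925,226.1373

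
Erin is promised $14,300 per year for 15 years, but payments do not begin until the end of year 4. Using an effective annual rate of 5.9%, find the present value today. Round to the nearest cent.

$117,709.21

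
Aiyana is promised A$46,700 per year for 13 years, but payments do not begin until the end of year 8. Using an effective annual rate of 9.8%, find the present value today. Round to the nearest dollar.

A$174,212

Value one period before first payment (t=7): 46700 × [1 − (1+0.098)^(−13)] / 0.098 = 46700 × 7.177562 = 335,192.1430
Discount back 7 years: 335,192.1430 × (1+0.098)^(−7) = 335,192.1430 × 0.519737 = 174,211.7524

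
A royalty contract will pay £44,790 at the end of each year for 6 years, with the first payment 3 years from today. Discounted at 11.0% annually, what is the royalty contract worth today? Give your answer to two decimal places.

PV at t=2 (ordinary 6-year annuity): 44790 × a(6|0.11) = 44790 × 4.230538 = 189,485.7905
Discount back 2 years: 189,485.7905 × (1+0.11)^(−2) = 189,485.7905 × 0.811622 = 153,790.9183

£153,790.92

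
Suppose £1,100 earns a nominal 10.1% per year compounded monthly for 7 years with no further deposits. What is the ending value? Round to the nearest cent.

£2,224.10

Periodic rate i = 0.101/12 = 0.00841667; n = 7 × 12 = 84 periods.
FV = PV·(1+i)^n = 1,100 × 2.021907 = 2,224.0981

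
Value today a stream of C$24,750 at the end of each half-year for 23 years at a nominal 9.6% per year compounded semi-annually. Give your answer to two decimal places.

C$455,960.64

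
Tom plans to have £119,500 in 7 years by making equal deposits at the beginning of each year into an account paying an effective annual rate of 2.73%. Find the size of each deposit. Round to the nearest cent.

£15,305.62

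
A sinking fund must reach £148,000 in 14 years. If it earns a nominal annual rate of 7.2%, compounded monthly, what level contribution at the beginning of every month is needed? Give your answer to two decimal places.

£509.68

i = 0.072/12 = 0.006 per month; n = 14·12 = 168.
FV-annuity factor × (1+i) = 290.377642; PMT = 148000 / 290.377642 = 509.6811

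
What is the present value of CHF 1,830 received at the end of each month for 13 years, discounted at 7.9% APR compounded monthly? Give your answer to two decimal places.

CHF 178,102.04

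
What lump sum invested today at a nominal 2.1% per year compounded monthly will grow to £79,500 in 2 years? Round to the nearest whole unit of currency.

£76,233

i = 0.021/12 = 0.00175 per month; n = 2·12 = 24.
PV = 79,500 / (1 + 0.00175)^24 = 79,500 / 1.042856 = 76,232.9458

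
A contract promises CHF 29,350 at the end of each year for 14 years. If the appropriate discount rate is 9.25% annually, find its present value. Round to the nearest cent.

Annuity factor a(14|0.0925) = 7.677828; PV = 29350 × 7.677828 = 225,344.2484

CHF 225,344.25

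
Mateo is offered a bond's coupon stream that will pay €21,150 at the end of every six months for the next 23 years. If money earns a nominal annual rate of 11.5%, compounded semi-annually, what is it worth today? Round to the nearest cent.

€339,723.57

i = 0.115/2 = 0.0575 per half-year; n = 23·2 = 46.
PV = PMT · [1 − (1+i)^(−n)] / i = 21150 · 16.062580 = 339,723.5693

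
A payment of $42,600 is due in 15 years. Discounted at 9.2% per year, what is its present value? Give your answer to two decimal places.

PV = FV·(1+i)^(−n) = 42,600 × 0.267092 = 11,378.1073

$11,378.11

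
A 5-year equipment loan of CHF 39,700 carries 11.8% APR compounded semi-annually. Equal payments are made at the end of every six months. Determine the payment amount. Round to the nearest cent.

Periodic rate i = 0.118/2 = 0.059; n = 5 × 2 = 10 periods.
Annuity-PV factor = 7.395083; PMT = 39700 / 7.395083 = 5,368.4318

CHF 5,368.43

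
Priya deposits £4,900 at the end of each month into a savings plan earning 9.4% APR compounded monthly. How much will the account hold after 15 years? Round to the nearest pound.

£1,922,581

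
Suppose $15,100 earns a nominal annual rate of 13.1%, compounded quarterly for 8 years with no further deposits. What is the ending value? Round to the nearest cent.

$42,347.08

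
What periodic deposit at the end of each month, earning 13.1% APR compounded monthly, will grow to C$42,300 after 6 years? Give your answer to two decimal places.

With 12 periods per year: i = 0.0109167, n = 72.
FV-annuity factor = 108.574617; PMT = 42300 / 108.574617 = 389.5938

C$389.59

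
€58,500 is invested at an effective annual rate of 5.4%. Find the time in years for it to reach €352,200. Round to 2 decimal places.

(1+i)^n = 352200/58500 = 6.02051, so n = ln 6.02051 / ln 1.054 = 34.1337 years

34.13 years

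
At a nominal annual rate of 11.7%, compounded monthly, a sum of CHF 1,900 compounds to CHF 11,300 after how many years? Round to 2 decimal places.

15.31 years

Periodic rate i = 0.117/12 = 0.00975.
(1+i)^n = 11300/1900 = 5.94737, so n = ln 5.94737 / ln 1.00975 = 183.7566 months
= 183.7566/12 years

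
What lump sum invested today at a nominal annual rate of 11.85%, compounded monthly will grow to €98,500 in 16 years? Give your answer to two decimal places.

i = 0.1185/12 = 0.009875 per month; n = 16·12 = 192.
Discount factor = (1+0.009875)^(−192) = 0.151571; PV = 98,500 × 0.151571 = 14,929.7650

€14,929.76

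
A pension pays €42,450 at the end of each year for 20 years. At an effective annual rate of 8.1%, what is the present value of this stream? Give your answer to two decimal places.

PV = 42450 × [1 − (1+0.081)^(−20)] / 0.081 = 42450 × 9.745513 = 413,697.0205

€413,697.02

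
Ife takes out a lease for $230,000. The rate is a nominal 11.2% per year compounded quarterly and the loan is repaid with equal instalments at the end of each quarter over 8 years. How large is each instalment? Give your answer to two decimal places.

i = 0.112/4 = 0.028 per quarter; n = 8·4 = 32.
PMT = 230000 / ( [1 − (1+0.028)^(−32)] / 0.028 ) = 230000 / 20.955103 = 10,975.8466

$10,975.85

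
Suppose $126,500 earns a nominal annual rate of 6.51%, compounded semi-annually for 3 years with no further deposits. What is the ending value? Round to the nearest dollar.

Periodic rate i = 0.0651/2 = 0.03255; n = 3 × 2 = 6 periods.
126,500 × (1+0.03255)^6 = 126,500 × 1.211899 = 153,305.2655

$153,305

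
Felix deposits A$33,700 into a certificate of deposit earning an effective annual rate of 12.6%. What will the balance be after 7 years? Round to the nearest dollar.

A$77,339

FV = 33,700 × (1 + 0.126)^7 = 77,339.0146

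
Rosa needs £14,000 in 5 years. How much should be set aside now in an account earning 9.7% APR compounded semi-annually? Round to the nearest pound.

£8,719

With 2 periods per year: i = 0.0485, n = 10.
Discount factor = (1+0.0485)^(−10) = 0.622753; PV = 14,000 × 0.622753 = 8,718.5385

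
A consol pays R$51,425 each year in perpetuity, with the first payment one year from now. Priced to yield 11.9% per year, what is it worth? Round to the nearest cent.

PV = C/r = 51425/0.119 = 432,142.8571

R$432,142.86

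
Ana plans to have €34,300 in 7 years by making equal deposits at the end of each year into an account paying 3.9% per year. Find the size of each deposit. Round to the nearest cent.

PMT = 34300 / ( [(1+0.039)^7 − 1] / 0.039 ) = 34300 / 7.874360 = 4,355.9093

€4,355.91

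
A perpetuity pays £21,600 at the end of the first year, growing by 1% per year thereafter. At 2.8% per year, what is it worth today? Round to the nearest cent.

PV = D₁/(r − g) = 21600/(0.028 − 0.01) = 1,200,000.0000

£1,200,000.00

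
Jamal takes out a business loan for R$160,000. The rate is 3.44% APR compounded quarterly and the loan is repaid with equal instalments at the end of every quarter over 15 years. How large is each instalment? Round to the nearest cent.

i = 0.0344/4 = 0.0086 per quarter; n = 15·4 = 60.
PMT = 160000 / ( [1 − (1+0.0086)^(−60)] / 0.0086 ) = 160000 / 46.718406 = 3,424.7744

R$3,424.77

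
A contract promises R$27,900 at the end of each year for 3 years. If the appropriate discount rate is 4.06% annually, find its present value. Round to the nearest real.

R$77,337

Annuity factor a(3|0.0406) = 2.771934; PV = 27900 × 2.771934 = 77,336.9550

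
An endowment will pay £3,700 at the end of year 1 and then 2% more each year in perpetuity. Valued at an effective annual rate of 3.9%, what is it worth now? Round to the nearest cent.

£194,736.84

PV = D₁/(r − g) = 3700/(0.039 − 0.02) = 194,736.8421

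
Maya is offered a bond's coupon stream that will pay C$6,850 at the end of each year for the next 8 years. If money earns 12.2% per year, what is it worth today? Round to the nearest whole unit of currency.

C$33,792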